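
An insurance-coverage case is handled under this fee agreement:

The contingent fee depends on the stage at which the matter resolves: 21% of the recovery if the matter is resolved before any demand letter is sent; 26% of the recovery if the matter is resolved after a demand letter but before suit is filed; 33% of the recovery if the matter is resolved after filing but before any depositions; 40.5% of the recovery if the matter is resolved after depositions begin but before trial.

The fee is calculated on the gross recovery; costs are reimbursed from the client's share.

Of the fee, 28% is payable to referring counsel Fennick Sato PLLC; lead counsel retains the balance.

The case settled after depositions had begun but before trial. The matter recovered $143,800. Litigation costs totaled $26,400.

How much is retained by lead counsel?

$41,932.08

Fee base is the gross recovery, $143,800; costs are reimbursed separately.
The matter settled after depositions had begun but before trial, so the 40.5% rate applies.
$143,800 × 40.5% = $58,239.00
Referral share: 28% of $58,239.00 = $16,306.92; lead counsel retains $58,239.00 − $16,306.92 = $41,932.08.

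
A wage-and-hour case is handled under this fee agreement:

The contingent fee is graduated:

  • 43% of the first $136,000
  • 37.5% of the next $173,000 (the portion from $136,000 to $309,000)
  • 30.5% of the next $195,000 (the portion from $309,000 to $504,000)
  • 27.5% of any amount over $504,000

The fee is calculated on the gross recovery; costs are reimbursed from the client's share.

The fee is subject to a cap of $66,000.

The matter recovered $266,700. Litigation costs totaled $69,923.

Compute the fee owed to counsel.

$66,000.00

Fee base is the gross recovery, $266,700; costs are reimbursed separately.
First $136,000 at 43% = $58,480.00
Remaining $130,700 at 37.5% = $49,012.50
Fee: $58,480.00 + $49,012.50 = $107,492.50
$107,492.50 exceeds the $66,000 cap, so the fee is capped at $66,000.00.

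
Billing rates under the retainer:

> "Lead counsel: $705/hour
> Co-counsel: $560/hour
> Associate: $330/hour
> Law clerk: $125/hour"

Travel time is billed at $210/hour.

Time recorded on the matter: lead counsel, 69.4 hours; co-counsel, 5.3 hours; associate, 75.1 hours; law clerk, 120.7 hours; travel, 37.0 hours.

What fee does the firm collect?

Lead counsel: 69.4 × $705 = $48,927.00
Co-counsel: 5.3 × $560 = $2,968.00
Associate: 75.1 × $330 = $24,783.00
Law clerk: 120.7 × $125 = $15,087.50
Subtotal: $48,927.00 + $2,968.00 + $24,783.00 + $15,087.50 = $91,765.50
Travel: 37.0 × $210 = $7,770.00
Total: $91,765.50 + $7,770.00 = $99,535.50

$99,535.50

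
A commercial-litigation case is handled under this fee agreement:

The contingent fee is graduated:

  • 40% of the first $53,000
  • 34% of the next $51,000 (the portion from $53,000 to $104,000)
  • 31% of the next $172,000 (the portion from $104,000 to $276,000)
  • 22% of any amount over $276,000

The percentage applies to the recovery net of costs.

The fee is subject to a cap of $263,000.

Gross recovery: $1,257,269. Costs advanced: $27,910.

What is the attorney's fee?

$263,000.00

Fee base (net of costs): $1,257,269 − $27,910 = $1,229,359
First $53,000 at 40% = $21,200.00
Next $51,000 at 34% = $17,340.00
Next $172,000 at 31% = $53,320.00
Remaining $953,359 at 22% = $209,738.98
Fee: $21,200.00 + $17,340.00 + $53,320.00 + $209,738.98 = $301,598.98
$301,598.98 exceeds the $263,000 cap, so the fee is capped at $263,000.00.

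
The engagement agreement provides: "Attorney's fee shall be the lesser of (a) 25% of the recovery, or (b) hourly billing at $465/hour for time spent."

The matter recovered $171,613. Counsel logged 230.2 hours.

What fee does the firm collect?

(a) 25% of $171,613 = $42,903.25
(b) 230.2 × $465 = $107,043.00
The lesser is (a): $42,903.25.

$42,903.25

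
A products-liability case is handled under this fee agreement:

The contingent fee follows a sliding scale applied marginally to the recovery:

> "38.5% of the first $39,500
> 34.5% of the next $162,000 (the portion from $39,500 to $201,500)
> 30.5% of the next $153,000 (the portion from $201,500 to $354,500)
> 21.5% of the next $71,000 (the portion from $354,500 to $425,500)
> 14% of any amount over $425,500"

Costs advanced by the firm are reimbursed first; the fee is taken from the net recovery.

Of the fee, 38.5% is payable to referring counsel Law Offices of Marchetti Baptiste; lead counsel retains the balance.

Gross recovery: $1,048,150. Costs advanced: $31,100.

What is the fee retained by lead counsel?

$132,744.37

Fee base (net of costs): $1,048,150 − $31,100 = $1,017,050
First $39,500 at 38.5% = $15,207.50
Next $162,000 at 34.5% = $55,890.00
Next $153,000 at 30.5% = $46,665.00
Next $71,000 at 21.5% = $15,265.00
Remaining $591,550 at 14% = $82,817.00
Fee: $15,207.50 + $55,890.00 + $46,665.00 + $15,265.00 + $82,817.00 = $215,844.50
Referral share: 38.5% of $215,844.50 = $83,100.13; lead counsel retains $215,844.50 − $83,100.13 = $132,744.37.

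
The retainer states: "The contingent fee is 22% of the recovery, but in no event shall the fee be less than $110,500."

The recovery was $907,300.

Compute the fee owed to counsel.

$199,606.00

22% of $907,300 = $199,606.00
That exceeds the $110,500 minimum.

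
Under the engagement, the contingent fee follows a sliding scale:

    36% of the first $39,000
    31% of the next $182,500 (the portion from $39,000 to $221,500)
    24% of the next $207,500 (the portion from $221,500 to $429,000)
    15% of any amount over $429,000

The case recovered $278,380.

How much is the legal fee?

First $39,000 at 36% = $14,040.00
Next $182,500 at 31% = $56,575.00
Remaining $56,880 at 24% = $13,651.20
Fee: $14,040.00 + $56,575.00 + $13,651.20 = $84,266.20

$84,266.20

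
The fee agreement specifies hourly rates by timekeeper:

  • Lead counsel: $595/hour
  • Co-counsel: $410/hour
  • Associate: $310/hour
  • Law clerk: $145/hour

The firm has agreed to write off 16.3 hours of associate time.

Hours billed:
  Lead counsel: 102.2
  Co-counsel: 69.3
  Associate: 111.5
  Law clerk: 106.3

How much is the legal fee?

$134,147.50

Lead counsel: 102.2 × $595 = $60,809.00
Co-counsel: 69.3 × $410 = $28,413.00
Associate: 111.5 × $310 = $34,565.00
Law clerk: 106.3 × $145 = $15,413.50
Subtotal: $139,200.50
Write-off: 16.3 × $310 = $5,053.00
Total: $139,200.50 − $5,053.00 = $134,147.50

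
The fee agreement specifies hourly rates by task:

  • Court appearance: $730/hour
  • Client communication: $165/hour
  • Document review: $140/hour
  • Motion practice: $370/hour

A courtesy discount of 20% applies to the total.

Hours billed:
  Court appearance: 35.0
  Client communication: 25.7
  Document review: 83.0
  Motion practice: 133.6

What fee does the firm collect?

Court appearance: 35.0 × $730 = $25,550.00
Client communication: 25.7 × $165 = $4,240.50
Document review: 83.0 × $140 = $11,620.00
Motion practice: 133.6 × $370 = $49,432.00
Subtotal: $90,842.50
Less 20% discount: −$18,168.50
Total: $90,842.50 − $18,168.50 = $72,674.00

$72,674.00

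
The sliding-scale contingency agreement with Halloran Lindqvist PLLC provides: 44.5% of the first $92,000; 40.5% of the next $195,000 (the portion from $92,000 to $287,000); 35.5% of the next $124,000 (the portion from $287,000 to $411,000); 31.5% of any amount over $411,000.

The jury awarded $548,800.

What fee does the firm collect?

$207,342.00

First $92,000 at 44.5% = $40,940.00
Next $195,000 at 40.5% = $78,975.00
Next $124,000 at 35.5% = $44,020.00
Remaining $137,800 at 31.5% = $43,407.00
Fee: $40,940.00 + $78,975.00 + $44,020.00 + $43,407.00 = $207,342.00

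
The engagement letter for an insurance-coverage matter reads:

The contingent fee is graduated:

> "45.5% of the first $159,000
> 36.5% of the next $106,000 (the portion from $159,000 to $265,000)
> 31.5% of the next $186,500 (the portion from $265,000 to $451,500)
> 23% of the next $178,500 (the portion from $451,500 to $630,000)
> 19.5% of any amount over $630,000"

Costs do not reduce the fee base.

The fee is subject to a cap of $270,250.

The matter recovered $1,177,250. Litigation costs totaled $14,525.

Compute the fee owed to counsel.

Fee base is the gross recovery, $1,177,250; costs are reimbursed separately.
First $159,000 at 45.5% = $72,345.00
Next $106,000 at 36.5% = $38,690.00
Next $186,500 at 31.5% = $58,747.50
Next $178,500 at 23% = $41,055.00
Remaining $547,250 at 19.5% = $106,713.75
Fee: $72,345.00 + $38,690.00 + $58,747.50 + $41,055.00 + $106,713.75 = $317,551.25
$317,551.25 exceeds the $270,250 cap, so the fee is capped at $270,250.00.

$270,250.00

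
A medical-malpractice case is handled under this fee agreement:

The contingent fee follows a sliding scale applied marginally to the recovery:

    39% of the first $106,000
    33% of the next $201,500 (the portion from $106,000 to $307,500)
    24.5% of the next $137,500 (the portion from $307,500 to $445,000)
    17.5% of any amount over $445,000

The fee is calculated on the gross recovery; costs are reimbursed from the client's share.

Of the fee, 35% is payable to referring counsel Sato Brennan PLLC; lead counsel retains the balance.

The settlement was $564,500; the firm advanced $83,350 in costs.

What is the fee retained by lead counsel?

$105,582.75

Fee base is the gross recovery, $564,500; costs are reimbursed separately.
First $106,000 at 39% = $41,340.00
Next $201,500 at 33% = $66,495.00
Next $137,500 at 24.5% = $33,687.50
Remaining $119,500 at 17.5% = $20,912.50
Fee: $41,340.00 + $66,495.00 + $33,687.50 + $20,912.50 = $162,435.00
Referral share: 35% of $162,435.00 = $56,852.25; lead counsel retains $162,435.00 − $56,852.25 = $105,582.75.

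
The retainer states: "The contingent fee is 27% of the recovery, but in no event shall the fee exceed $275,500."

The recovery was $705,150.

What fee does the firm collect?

$190,390.50

27% of $705,150 = $190,390.50
That is under the $275,500 cap.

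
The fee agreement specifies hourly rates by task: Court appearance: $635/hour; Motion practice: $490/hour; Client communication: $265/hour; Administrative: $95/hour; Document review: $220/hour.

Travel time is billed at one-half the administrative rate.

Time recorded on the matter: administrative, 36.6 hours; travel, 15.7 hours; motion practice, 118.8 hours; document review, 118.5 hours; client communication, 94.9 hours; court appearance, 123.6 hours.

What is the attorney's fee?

$192,139.25

Court appearance: 123.6 × $635 = $78,486.00
Motion practice: 118.8 × $490 = $58,212.00
Client communication: 94.9 × $265 = $25,148.50
Administrative: 36.6 × $95 = $3,477.00
Document review: 118.5 × $220 = $26,070.00
Subtotal: $78,486.00 + $58,212.00 + $25,148.50 + $3,477.00 + $26,070.00 = $191,393.50
Travel: 15.7 × ($95 ÷ 2) = 15.7 × $47.50 = $745.75
Total: $191,393.50 + $745.75 = $192,139.25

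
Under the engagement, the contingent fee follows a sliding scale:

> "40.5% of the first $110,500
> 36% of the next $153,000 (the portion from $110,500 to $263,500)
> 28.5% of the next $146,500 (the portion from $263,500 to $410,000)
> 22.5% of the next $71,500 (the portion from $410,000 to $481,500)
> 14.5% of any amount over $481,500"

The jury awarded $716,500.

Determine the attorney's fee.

$191,747.50

First $110,500 at 40.5% = $44,752.50
Next $153,000 at 36% = $55,080.00
Next $146,500 at 28.5% = $41,752.50
Next $71,500 at 22.5% = $16,087.50
Remaining $235,000 at 14.5% = $34,075.00
Fee: $44,752.50 + $55,080.00 + $41,752.50 + $16,087.50 + $34,075.00 = $191,747.50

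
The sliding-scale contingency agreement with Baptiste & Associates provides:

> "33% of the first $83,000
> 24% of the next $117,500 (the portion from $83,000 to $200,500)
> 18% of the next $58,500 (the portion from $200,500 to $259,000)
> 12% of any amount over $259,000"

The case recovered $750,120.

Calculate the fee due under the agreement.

First $83,000 at 33% = $27,390.00
Next $117,500 at 24% = $28,200.00
Next $58,500 at 18% = $10,530.00
Remaining $491,120 at 12% = $58,934.40
Fee: $27,390.00 + $28,200.00 + $10,530.00 + $58,934.40 = $125,054.40

$125,054.40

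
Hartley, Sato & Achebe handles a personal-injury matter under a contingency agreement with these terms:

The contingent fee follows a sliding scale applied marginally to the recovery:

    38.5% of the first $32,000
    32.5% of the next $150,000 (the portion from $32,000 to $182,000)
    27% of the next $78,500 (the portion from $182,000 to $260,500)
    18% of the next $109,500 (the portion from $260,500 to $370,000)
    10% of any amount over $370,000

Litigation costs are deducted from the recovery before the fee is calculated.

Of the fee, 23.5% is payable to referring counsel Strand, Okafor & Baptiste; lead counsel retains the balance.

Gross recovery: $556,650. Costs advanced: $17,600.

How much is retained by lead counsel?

Fee base (net of costs): $556,650 − $17,600 = $539,050
First $32,000 at 38.5% = $12,320.00
Next $150,000 at 32.5% = $48,750.00
Next $78,500 at 27% = $21,195.00
Next $109,500 at 18% = $19,710.00
Remaining $169,050 at 10% = $16,905.00
Fee: $12,320.00 + $48,750.00 + $21,195.00 + $19,710.00 + $16,905.00 = $118,880.00
Referral share: 23.5% of $118,880.00 = $27,936.80; lead counsel retains $118,880.00 − $27,936.80 = $90,943.20.

$90,943.20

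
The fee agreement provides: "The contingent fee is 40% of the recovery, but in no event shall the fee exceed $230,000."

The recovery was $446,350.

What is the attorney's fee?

$178,540.00

40% of $446,350 = $178,540.00
That is under the $230,000 cap.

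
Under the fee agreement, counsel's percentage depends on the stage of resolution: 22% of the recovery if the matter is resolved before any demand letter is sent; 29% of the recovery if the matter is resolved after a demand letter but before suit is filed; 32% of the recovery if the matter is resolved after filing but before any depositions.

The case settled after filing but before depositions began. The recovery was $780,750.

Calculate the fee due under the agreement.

$249,840.00

The matter settled after filing but before depositions began, so the 32% rate applies.
$780,750 × 32% = $249,840.00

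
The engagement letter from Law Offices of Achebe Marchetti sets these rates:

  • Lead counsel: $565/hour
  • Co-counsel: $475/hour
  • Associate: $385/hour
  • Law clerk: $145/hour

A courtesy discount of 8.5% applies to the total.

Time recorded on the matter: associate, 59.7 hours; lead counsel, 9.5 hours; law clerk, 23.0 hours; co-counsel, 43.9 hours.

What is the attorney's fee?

$48,073.64

Lead counsel: 9.5 × $565 = $5,367.50
Co-counsel: 43.9 × $475 = $20,852.50
Associate: 59.7 × $385 = $22,984.50
Law clerk: 23.0 × $145 = $3,335.00
Subtotal: $52,539.50
Less 8.5% discount: −$4,465.86
Total: $52,539.50 − $4,465.86 = $48,073.64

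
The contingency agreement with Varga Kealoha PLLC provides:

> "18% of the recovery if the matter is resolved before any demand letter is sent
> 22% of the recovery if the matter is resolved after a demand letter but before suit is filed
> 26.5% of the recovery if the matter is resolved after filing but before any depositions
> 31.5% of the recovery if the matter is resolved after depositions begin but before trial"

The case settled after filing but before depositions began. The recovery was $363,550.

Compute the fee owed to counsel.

$96,340.75

The matter settled after filing but before depositions began, so the 26.5% rate applies.
$363,550 × 26.5% = $96,340.75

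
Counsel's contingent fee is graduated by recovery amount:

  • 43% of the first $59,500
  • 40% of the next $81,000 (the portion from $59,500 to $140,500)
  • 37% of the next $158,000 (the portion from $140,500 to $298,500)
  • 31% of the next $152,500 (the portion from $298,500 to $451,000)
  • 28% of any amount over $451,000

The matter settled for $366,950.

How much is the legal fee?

First $59,500 at 43% = $25,585.00
Next $81,000 at 40% = $32,400.00
Next $158,000 at 37% = $58,460.00
Remaining $68,450 at 31% = $21,219.50
Fee: $25,585.00 + $32,400.00 + $58,460.00 + $21,219.50 = $137,664.50

$137,664.50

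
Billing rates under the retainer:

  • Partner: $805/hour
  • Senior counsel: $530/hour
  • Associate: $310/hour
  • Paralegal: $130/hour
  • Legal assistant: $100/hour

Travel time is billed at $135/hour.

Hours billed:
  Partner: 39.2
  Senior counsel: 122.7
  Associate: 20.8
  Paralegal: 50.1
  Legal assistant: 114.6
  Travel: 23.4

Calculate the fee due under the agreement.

Partner: 39.2 × $805 = $31,556.00
Senior counsel: 122.7 × $530 = $65,031.00
Associate: 20.8 × $310 = $6,448.00
Paralegal: 50.1 × $130 = $6,513.00
Legal assistant: 114.6 × $100 = $11,460.00
Subtotal: $31,556.00 + $65,031.00 + $6,448.00 + $6,513.00 + $11,460.00 = $121,008.00
Travel: 23.4 × $135 = $3,159.00
Total: $121,008.00 + $3,159.00 = $124,167.00

$124,167.00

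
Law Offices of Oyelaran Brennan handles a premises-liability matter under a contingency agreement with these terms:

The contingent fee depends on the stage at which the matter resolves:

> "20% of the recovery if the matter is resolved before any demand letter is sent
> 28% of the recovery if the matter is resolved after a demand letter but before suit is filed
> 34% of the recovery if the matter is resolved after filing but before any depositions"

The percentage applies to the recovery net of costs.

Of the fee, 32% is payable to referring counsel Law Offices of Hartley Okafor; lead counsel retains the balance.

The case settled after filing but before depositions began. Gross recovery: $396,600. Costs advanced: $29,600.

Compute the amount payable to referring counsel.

Fee base (net of costs): $396,600 − $29,600 = $367,000
The matter settled after filing but before depositions began, so the 34% rate applies.
$367,000 × 34% = $124,780.00
Referral share: 32% of $124,780.00 = $39,929.60; lead counsel retains $124,780.00 − $39,929.60 = $84,850.40.

$39,929.60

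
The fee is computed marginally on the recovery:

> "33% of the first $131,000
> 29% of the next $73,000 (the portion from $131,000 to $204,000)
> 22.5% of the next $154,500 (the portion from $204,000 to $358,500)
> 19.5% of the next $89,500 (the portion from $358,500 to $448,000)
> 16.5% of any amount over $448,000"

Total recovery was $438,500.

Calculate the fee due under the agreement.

First $131,000 at 33% = $43,230.00
Next $73,000 at 29% = $21,170.00
Next $154,500 at 22.5% = $34,762.50
Remaining $80,000 at 19.5% = $15,600.00
Fee: $43,230.00 + $21,170.00 + $34,762.50 + $15,600.00 = $114,762.50

$114,762.50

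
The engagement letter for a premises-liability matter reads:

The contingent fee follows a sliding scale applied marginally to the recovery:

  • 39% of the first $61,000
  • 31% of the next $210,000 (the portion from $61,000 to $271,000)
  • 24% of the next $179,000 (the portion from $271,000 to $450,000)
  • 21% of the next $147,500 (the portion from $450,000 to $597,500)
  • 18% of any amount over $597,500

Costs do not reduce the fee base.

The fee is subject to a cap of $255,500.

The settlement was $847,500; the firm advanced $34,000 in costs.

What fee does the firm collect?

Fee base is the gross recovery, $847,500; costs are reimbursed separately.
First $61,000 at 39% = $23,790.00
Next $210,000 at 31% = $65,100.00
Next $179,000 at 24% = $42,960.00
Next $147,500 at 21% = $30,975.00
Remaining $250,000 at 18% = $45,000.00
Fee: $23,790.00 + $65,100.00 + $42,960.00 + $30,975.00 + $45,000.00 = $207,825.00
$207,825.00 is under the $255,500 cap.

$207,825.00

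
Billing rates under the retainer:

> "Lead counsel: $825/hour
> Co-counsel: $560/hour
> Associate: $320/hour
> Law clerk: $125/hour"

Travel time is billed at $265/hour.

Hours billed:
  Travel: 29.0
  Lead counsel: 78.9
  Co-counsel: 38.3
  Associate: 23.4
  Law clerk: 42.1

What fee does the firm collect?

$106,976.00

Lead counsel: 78.9 × $825 = $65,092.50
Co-counsel: 38.3 × $560 = $21,448.00
Associate: 23.4 × $320 = $7,488.00
Law clerk: 42.1 × $125 = $5,262.50
Subtotal: $65,092.50 + $21,448.00 + $7,488.00 + $5,262.50 = $99,291.00
Travel: 29.0 × $265 = $7,685.00
Total: $99,291.00 + $7,685.00 = $106,976.00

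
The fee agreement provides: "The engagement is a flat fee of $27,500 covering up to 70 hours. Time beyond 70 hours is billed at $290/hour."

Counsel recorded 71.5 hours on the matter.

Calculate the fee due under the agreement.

$27,935.00

Flat fee: $27,500.00
Excess hours: 71.5 − 70 = 1.5
Overrun: 1.5 × $290 = $435.00
Total: $27,500.00 + $435.00 = $27,935.00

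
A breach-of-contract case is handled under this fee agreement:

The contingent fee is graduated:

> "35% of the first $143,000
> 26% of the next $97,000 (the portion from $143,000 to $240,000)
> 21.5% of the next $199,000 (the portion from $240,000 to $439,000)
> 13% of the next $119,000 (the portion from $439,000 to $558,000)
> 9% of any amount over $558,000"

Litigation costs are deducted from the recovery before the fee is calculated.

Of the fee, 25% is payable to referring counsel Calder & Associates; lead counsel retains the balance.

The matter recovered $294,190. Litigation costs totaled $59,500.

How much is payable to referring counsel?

Fee base (net of costs): $294,190 − $59,500 = $234,690
First $143,000 at 35% = $50,050.00
Remaining $91,690 at 26% = $23,839.40
Fee: $50,050.00 + $23,839.40 = $73,889.40
Referral share: 25% of $73,889.40 = $18,472.35; lead counsel retains $73,889.40 − $18,472.35 = $55,417.05.

$18,472.35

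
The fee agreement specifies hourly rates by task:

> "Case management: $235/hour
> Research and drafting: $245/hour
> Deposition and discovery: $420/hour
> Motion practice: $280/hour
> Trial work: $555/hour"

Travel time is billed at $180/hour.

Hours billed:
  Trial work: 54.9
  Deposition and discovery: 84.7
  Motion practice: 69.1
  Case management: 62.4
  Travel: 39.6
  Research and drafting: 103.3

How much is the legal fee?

Case management: 62.4 × $235 = $14,664.00
Research and drafting: 103.3 × $245 = $25,308.50
Deposition and discovery: 84.7 × $420 = $35,574.00
Motion practice: 69.1 × $280 = $19,348.00
Trial work: 54.9 × $555 = $30,469.50
Subtotal: $14,664.00 + $25,308.50 + $35,574.00 + $19,348.00 + $30,469.50 = $125,364.00
Travel: 39.6 × $180 = $7,128.00
Total: $125,364.00 + $7,128.00 = $132,492.00

$132,492.00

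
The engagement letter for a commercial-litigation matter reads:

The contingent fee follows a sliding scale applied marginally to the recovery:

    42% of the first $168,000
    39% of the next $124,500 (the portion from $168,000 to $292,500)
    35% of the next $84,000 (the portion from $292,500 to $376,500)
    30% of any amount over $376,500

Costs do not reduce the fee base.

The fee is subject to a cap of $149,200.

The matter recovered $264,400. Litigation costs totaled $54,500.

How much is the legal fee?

$108,156.00

Fee base is the gross recovery, $264,400; costs are reimbursed separately.
First $168,000 at 42% = $70,560.00
Remaining $96,400 at 39% = $37,596.00
Fee: $70,560.00 + $37,596.00 = $108,156.00
$108,156.00 is under the $149,200 cap.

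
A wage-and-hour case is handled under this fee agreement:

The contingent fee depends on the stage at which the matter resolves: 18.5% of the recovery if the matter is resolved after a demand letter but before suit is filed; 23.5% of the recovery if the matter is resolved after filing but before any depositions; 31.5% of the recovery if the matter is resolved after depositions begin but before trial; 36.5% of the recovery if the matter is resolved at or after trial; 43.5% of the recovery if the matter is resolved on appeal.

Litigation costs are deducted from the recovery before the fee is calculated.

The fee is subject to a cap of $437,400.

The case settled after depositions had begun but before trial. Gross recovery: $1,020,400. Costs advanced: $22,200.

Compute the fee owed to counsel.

Fee base (net of costs): $1,020,400 − $22,200 = $998,200
The matter settled after depositions had begun but before trial, so the 31.5% rate applies.
$998,200 × 31.5% = $314,433.00
$314,433.00 is under the $437,400 cap.

$314,433.00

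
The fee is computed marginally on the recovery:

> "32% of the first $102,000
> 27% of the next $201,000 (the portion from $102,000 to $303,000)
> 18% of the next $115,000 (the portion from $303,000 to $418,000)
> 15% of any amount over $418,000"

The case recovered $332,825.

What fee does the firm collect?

$92,278.50

First $102,000 at 32% = $32,640.00
Next $201,000 at 27% = $54,270.00
Remaining $29,825 at 18% = $5,368.50
Fee: $32,640.00 + $54,270.00 + $5,368.50 = $92,278.50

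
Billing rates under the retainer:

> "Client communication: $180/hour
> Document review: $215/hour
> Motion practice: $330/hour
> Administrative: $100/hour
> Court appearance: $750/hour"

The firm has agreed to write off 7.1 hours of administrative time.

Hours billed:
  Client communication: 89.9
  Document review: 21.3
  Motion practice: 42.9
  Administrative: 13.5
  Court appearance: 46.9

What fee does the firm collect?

$70,733.50

Client communication: 89.9 × $180 = $16,182.00
Document review: 21.3 × $215 = $4,579.50
Motion practice: 42.9 × $330 = $14,157.00
Administrative: 13.5 × $100 = $1,350.00
Court appearance: 46.9 × $750 = $35,175.00
Subtotal: $71,443.50
Write-off: 7.1 × $100 = $710.00
Total: $71,443.50 − $710.00 = $70,733.50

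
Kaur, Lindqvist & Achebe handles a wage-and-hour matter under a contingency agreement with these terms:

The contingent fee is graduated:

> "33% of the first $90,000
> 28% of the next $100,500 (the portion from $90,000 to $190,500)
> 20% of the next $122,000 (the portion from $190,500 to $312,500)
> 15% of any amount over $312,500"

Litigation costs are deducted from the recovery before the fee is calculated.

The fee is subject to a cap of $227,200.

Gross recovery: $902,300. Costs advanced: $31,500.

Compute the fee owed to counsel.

$165,985.00

Fee base (net of costs): $902,300 − $31,500 = $870,800
First $90,000 at 33% = $29,700.00
Next $100,500 at 28% = $28,140.00
Next $122,000 at 20% = $24,400.00
Remaining $558,300 at 15% = $83,745.00
Fee: $29,700.00 + $28,140.00 + $24,400.00 + $83,745.00 = $165,985.00
$165,985.00 is under the $227,200 cap.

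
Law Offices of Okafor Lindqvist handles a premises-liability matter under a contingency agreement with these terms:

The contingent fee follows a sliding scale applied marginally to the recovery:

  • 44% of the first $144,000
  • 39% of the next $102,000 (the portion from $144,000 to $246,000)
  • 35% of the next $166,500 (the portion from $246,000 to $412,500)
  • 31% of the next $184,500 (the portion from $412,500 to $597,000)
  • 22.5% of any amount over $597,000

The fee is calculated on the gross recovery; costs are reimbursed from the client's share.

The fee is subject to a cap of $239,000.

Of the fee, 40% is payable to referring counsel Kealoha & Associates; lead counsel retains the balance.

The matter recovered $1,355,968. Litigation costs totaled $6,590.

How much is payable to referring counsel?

Fee base is the gross recovery, $1,355,968; costs are reimbursed separately.
First $144,000 at 44% = $63,360.00
Next $102,000 at 39% = $39,780.00
Next $166,500 at 35% = $58,275.00
Next $184,500 at 31% = $57,195.00
Remaining $758,968 at 22.5% = $170,767.80
Fee: $63,360.00 + $39,780.00 + $58,275.00 + $57,195.00 + $170,767.80 = $389,377.80
$389,377.80 exceeds the $239,000 cap, so the fee is capped at $239,000.00.
Referral share: 40% of $239,000.00 = $95,600.00; lead counsel retains $239,000.00 − $95,600.00 = $143,400.00.

$95,600.00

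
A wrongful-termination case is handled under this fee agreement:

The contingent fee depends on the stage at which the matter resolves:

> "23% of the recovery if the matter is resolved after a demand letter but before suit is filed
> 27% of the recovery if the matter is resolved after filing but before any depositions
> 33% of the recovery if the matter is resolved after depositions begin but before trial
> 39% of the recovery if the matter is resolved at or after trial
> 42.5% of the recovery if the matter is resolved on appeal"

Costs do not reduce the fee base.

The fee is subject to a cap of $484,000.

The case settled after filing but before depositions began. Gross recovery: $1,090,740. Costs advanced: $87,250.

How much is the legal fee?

$294,499.80

Fee base is the gross recovery, $1,090,740; costs are reimbursed separately.
The matter settled after filing but before depositions began, so the 27% rate applies.
$1,090,740 × 27% = $294,499.80
$294,499.80 is under the $484,000 cap.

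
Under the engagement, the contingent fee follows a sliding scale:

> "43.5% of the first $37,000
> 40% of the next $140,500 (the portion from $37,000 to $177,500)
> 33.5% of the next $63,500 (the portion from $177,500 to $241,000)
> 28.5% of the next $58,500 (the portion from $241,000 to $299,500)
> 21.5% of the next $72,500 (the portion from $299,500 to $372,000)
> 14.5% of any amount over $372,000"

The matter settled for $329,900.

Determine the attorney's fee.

First $37,000 at 43.5% = $16,095.00
Next $140,500 at 40% = $56,200.00
Next $63,500 at 33.5% = $21,272.50
Next $58,500 at 28.5% = $16,672.50
Remaining $30,400 at 21.5% = $6,536.00
Fee: $16,095.00 + $56,200.00 + $21,272.50 + $16,672.50 + $6,536.00 = $116,776.00

$116,776.00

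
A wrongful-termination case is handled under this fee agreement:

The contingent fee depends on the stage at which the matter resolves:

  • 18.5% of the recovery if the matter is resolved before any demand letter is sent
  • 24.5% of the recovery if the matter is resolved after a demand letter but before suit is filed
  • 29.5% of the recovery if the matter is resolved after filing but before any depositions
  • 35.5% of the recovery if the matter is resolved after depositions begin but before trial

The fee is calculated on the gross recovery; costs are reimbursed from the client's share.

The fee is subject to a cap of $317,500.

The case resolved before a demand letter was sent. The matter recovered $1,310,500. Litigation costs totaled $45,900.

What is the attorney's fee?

Fee base is the gross recovery, $1,310,500; costs are reimbursed separately.
The matter resolved before a demand letter was sent, so the 18.5% rate applies.
$1,310,500 × 18.5% = $242,442.50
$242,442.50 is under the $317,500 cap.

$242,442.50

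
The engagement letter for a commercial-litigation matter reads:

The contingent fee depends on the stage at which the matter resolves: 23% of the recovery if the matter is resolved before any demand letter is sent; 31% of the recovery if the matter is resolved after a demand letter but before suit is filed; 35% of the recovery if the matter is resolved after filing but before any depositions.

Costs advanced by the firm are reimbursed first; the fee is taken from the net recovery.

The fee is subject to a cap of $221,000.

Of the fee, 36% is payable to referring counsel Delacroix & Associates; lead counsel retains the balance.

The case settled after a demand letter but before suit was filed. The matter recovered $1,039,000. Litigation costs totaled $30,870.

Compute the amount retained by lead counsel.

$141,440.00

Fee base (net of costs): $1,039,000 − $30,870 = $1,008,130
The matter settled after a demand letter but before suit was filed, so the 31% rate applies.
$1,008,130 × 31% = $312,520.30
$312,520.30 exceeds the $221,000 cap, so the fee is capped at $221,000.00.
Referral share: 36% of $221,000.00 = $79,560.00; lead counsel retains $221,000.00 − $79,560.00 = $141,440.00.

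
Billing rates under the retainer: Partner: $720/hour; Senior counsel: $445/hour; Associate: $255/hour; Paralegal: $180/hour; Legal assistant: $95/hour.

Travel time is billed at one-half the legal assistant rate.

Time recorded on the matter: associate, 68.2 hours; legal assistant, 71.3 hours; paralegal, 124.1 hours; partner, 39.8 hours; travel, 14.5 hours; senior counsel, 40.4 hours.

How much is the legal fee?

Partner: 39.8 × $720 = $28,656.00
Senior counsel: 40.4 × $445 = $17,978.00
Associate: 68.2 × $255 = $17,391.00
Paralegal: 124.1 × $180 = $22,338.00
Legal assistant: 71.3 × $95 = $6,773.50
Subtotal: $28,656.00 + $17,978.00 + $17,391.00 + $22,338.00 + $6,773.50 = $93,136.50
Travel: 14.5 × ($95 ÷ 2) = 14.5 × $47.50 = $688.75
Total: $93,136.50 + $688.75 = $93,825.25

$93,825.25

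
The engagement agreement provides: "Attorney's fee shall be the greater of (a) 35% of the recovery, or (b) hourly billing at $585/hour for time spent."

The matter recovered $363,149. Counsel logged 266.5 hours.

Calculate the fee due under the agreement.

(a) 35% of $363,149 = $127,102.15
(b) 266.5 × $585 = $155,902.50
The greater is (b): $155,902.50.

$155,902.50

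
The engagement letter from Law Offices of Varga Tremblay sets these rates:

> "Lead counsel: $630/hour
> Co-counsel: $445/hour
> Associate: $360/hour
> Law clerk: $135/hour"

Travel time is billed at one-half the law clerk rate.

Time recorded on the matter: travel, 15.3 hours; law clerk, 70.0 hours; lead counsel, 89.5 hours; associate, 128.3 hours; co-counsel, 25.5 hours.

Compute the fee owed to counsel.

Lead counsel: 89.5 × $630 = $56,385.00
Co-counsel: 25.5 × $445 = $11,347.50
Associate: 128.3 × $360 = $46,188.00
Law clerk: 70.0 × $135 = $9,450.00
Subtotal: $56,385.00 + $11,347.50 + $46,188.00 + $9,450.00 = $123,370.50
Travel: 15.3 × ($135 ÷ 2) = 15.3 × $67.50 = $1,032.75
Total: $123,370.50 + $1,032.75 = $124,403.25

$124,403.25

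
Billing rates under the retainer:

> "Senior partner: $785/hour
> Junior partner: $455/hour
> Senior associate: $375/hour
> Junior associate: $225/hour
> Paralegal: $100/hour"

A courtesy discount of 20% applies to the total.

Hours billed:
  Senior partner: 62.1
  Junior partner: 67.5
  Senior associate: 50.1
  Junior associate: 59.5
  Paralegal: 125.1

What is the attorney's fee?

$99,316.80

Senior partner: 62.1 × $785 = $48,748.50
Junior partner: 67.5 × $455 = $30,712.50
Senior associate: 50.1 × $375 = $18,787.50
Junior associate: 59.5 × $225 = $13,387.50
Paralegal: 125.1 × $100 = $12,510.00
Subtotal: $124,146.00
Less 20% discount: −$24,829.20
Total: $124,146.00 − $24,829.20 = $99,316.80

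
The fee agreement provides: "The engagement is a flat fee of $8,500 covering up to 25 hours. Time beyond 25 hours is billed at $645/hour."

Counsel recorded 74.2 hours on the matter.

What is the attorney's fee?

$40,234.00

Flat fee: $8,500.00
Excess hours: 74.2 − 25 = 49.2
Overrun: 49.2 × $645 = $31,734.00
Total: $8,500.00 + $31,734.00 = $40,234.00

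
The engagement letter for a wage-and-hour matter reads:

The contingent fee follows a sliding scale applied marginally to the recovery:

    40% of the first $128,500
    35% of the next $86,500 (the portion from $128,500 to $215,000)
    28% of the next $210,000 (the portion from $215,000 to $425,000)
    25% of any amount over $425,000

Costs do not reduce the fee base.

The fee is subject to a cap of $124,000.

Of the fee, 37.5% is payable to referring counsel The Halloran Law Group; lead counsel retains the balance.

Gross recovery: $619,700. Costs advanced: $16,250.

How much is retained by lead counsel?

Fee base is the gross recovery, $619,700; costs are reimbursed separately.
First $128,500 at 40% = $51,400.00
Next $86,500 at 35% = $30,275.00
Next $210,000 at 28% = $58,800.00
Remaining $194,700 at 25% = $48,675.00
Fee: $51,400.00 + $30,275.00 + $58,800.00 + $48,675.00 = $189,150.00
$189,150.00 exceeds the $124,000 cap, so the fee is capped at $124,000.00.
Referral share: 37.5% of $124,000.00 = $46,500.00; lead counsel retains $124,000.00 − $46,500.00 = $77,500.00.

$77,500.00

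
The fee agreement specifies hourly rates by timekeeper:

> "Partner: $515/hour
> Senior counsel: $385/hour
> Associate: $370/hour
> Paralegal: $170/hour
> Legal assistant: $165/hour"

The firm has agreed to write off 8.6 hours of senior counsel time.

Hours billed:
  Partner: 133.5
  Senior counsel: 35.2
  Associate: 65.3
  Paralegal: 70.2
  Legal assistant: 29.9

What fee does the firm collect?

Partner: 133.5 × $515 = $68,752.50
Senior counsel: 35.2 × $385 = $13,552.00
Associate: 65.3 × $370 = $24,161.00
Paralegal: 70.2 × $170 = $11,934.00
Legal assistant: 29.9 × $165 = $4,933.50
Subtotal: $123,333.00
Write-off: 8.6 × $385 = $3,311.00
Total: $123,333.00 − $3,311.00 = $120,022.00

$120,022.00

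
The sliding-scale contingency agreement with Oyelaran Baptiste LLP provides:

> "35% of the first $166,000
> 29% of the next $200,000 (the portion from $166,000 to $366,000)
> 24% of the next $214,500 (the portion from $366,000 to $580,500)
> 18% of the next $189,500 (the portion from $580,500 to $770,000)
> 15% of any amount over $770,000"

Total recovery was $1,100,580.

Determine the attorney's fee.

$251,277.00

First $166,000 at 35% = $58,100.00
Next $200,000 at 29% = $58,000.00
Next $214,500 at 24% = $51,480.00
Next $189,500 at 18% = $34,110.00
Remaining $330,580 at 15% = $49,587.00
Fee: $58,100.00 + $58,000.00 + $51,480.00 + $34,110.00 + $49,587.00 = $251,277.00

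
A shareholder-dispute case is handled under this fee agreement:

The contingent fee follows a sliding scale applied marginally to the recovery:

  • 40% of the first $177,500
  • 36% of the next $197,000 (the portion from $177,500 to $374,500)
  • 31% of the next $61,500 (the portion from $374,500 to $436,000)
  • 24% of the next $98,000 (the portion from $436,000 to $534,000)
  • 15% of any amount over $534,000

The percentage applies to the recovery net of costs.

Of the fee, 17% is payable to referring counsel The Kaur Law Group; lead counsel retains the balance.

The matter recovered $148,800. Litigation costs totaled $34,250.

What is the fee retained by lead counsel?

$38,030.60

Fee base (net of costs): $148,800 − $34,250 = $114,550
First $114,550 at 40% = $45,820.00
Referral share: 17% of $45,820.00 = $7,789.40; lead counsel retains $45,820.00 − $7,789.40 = $38,030.60.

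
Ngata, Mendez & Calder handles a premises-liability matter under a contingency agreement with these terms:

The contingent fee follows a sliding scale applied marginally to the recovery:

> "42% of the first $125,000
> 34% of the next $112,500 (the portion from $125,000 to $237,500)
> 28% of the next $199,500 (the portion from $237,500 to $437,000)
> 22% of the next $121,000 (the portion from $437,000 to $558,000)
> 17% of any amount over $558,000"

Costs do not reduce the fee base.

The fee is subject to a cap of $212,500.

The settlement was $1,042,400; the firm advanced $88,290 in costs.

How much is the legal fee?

$212,500.00

Fee base is the gross recovery, $1,042,400; costs are reimbursed separately.
First $125,000 at 42% = $52,500.00
Next $112,500 at 34% = $38,250.00
Next $199,500 at 28% = $55,860.00
Next $121,000 at 22% = $26,620.00
Remaining $484,400 at 17% = $82,348.00
Fee: $52,500.00 + $38,250.00 + $55,860.00 + $26,620.00 + $82,348.00 = $255,578.00
$255,578.00 exceeds the $212,500 cap, so the fee is capped at $212,500.00.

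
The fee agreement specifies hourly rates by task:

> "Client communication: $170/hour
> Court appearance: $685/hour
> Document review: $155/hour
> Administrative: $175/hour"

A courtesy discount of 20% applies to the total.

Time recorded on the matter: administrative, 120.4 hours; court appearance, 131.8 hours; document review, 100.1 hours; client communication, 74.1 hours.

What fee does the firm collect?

Client communication: 74.1 × $170 = $12,597.00
Court appearance: 131.8 × $685 = $90,283.00
Document review: 100.1 × $155 = $15,515.50
Administrative: 120.4 × $175 = $21,070.00
Subtotal: $139,465.50
Less 20% discount: −$27,893.10
Total: $139,465.50 − $27,893.10 = $111,572.40

$111,572.40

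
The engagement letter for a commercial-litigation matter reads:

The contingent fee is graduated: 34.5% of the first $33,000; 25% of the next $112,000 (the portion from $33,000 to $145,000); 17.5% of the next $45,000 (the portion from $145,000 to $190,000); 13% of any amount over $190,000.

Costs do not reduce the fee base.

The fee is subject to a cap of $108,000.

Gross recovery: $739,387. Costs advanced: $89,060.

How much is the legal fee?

$108,000.00

Fee base is the gross recovery, $739,387; costs are reimbursed separately.
First $33,000 at 34.5% = $11,385.00
Next $112,000 at 25% = $28,000.00
Next $45,000 at 17.5% = $7,875.00
Remaining $549,387 at 13% = $71,420.31
Fee: $11,385.00 + $28,000.00 + $7,875.00 + $71,420.31 = $118,680.31
$118,680.31 exceeds the $108,000 cap, so the fee is capped at $108,000.00.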